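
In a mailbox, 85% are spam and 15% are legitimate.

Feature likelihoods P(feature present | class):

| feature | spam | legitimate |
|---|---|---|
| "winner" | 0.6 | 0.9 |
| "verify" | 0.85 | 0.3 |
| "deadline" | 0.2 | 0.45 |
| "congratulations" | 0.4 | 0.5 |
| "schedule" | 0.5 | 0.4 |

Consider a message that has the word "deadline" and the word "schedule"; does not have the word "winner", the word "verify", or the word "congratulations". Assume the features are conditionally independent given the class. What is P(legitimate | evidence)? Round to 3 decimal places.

0.236

spam: 0.85 × (1−0.6) × (1−0.85) × 0.2 × (1−0.4) × 0.5 = 0.00306
legitimate: 0.15 × (1−0.9) × (1−0.3) × 0.45 × (1−0.5) × 0.4 = 0.000945
P(legitimate | x) = 0.000945 / 0.004005 ≈ 0.236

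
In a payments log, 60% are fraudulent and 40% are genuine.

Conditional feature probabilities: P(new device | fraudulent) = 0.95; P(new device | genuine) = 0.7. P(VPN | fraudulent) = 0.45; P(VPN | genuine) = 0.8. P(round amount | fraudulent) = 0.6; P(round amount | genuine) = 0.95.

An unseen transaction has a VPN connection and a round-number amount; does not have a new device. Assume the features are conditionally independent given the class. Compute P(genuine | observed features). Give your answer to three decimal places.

fraudulent: 0.6 × (1−0.95) × 0.45 × 0.6 = 0.0081
genuine: 0.4 × (1−0.7) × 0.8 × 0.95 = 0.0912
P(genuine | x) = 0.0912 / 0.0993 ≈ 0.918

0.918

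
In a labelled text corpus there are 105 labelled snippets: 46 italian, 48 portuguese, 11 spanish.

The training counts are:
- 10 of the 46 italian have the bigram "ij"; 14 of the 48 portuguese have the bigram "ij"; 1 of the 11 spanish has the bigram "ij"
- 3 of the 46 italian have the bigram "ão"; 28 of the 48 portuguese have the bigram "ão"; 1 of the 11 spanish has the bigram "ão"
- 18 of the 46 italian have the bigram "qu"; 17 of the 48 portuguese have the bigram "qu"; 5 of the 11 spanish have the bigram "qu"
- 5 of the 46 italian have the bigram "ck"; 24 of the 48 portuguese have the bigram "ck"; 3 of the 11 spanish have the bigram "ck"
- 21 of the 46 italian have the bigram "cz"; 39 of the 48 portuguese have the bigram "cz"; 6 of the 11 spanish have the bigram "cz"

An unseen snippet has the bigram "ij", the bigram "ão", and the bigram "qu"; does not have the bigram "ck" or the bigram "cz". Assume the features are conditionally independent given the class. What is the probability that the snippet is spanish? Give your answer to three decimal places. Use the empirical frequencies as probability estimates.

0.033

italian: (46/105) × (10/46) × (3/46) × (18/46) × (41/46) × (25/46) ≈ 0.00117733
portuguese: (48/105) × (14/48) × (28/48) × (17/48) × (24/48) × (9/48) ≈ 0.00258247
spanish: (11/105) × (1/11) × (1/11) × (5/11) × (8/11) × (5/11) ≈ 0.000130098
P(spanish | x) = 0.000130098 / 0.003889898 ≈ 0.033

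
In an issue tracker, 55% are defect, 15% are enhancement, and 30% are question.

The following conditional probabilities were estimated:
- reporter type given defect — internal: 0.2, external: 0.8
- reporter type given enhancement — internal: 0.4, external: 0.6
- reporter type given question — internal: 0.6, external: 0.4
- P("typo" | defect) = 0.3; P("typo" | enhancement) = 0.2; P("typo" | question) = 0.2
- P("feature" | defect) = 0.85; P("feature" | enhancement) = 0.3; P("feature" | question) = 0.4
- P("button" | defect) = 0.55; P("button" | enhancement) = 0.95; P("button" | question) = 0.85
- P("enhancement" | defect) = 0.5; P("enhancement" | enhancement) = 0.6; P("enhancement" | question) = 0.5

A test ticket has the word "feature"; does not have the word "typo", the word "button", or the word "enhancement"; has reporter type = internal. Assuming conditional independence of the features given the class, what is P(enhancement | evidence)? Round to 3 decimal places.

defect: 0.55 × 0.2 × (1−0.3) × 0.85 × (1−0.55) × (1−0.5) = 0.01472625
enhancement: 0.15 × 0.4 × (1−0.2) × 0.3 × (1−0.95) × (1−0.6) = 0.000288
question: 0.3 × 0.6 × (1−0.2) × 0.4 × (1−0.85) × (1−0.5) = 0.00432
P(enhancement | x) = 0.000288 / 0.01933425 ≈ 0.015

0.015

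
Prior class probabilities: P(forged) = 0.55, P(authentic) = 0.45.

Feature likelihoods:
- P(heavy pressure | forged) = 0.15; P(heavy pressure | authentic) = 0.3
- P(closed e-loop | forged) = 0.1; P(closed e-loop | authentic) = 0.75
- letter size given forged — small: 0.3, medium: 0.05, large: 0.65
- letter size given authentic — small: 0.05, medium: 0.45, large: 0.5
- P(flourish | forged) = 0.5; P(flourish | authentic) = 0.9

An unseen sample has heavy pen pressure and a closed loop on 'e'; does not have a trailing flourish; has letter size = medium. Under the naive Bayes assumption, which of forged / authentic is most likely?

authentic

forged: 0.55 × 0.15 × 0.1 × 0.05 × (1−0.5) = 0.00020625
authentic: 0.45 × 0.3 × 0.75 × 0.45 × (1−0.9) = 0.00455625
Highest score → authentic.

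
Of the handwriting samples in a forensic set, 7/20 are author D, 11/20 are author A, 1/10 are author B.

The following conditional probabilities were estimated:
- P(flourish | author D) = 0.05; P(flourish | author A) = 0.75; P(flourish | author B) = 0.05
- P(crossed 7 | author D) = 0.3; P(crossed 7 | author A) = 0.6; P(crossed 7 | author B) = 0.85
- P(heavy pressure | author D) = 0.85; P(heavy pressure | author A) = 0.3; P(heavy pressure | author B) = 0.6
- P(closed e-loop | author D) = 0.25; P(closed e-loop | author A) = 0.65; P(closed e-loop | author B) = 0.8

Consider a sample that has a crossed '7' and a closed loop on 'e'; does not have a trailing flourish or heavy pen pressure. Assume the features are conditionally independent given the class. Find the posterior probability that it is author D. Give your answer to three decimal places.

author D: 0.35 × (1−0.05) × 0.3 × (1−0.85) × 0.25 = 0.003740625
author A: 0.55 × (1−0.75) × 0.6 × (1−0.3) × 0.65 = 0.0375375
author B: 0.1 × (1−0.05) × 0.85 × (1−0.6) × 0.8 = 0.02584
P(author D | x) = 0.003740625 / 0.067118125 ≈ 0.056

0.056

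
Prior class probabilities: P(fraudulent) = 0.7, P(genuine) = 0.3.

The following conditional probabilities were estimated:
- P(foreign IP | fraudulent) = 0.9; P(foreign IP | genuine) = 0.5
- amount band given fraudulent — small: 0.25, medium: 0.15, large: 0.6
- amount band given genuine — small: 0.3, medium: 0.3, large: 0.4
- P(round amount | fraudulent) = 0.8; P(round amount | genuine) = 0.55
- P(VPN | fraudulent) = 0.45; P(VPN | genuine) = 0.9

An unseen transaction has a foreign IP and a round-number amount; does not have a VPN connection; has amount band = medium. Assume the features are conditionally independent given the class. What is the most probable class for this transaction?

fraudulent: 0.7 × 0.9 × 0.15 × 0.8 × (1−0.45) = 0.04158
genuine: 0.3 × 0.5 × 0.3 × 0.55 × (1−0.9) = 0.002475
Highest score → fraudulent.

fraudulent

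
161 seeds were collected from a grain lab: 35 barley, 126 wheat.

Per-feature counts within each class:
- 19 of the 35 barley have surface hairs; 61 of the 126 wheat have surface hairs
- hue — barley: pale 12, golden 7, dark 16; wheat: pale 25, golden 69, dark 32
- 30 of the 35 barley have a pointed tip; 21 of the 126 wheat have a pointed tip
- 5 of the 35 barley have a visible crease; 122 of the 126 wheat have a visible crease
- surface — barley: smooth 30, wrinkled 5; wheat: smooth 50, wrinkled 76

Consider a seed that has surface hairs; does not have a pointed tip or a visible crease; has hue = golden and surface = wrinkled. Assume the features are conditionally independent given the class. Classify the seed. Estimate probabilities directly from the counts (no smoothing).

barley: (35/161) × (19/35) × (7/35) × (5/35) × (30/35) × (5/35) ≈ 0.000412871
wheat: (126/161) × (61/126) × (69/126) × (105/126) × (4/126) × (76/126) ≈ 0.00331081
Highest score → wheat.

wheat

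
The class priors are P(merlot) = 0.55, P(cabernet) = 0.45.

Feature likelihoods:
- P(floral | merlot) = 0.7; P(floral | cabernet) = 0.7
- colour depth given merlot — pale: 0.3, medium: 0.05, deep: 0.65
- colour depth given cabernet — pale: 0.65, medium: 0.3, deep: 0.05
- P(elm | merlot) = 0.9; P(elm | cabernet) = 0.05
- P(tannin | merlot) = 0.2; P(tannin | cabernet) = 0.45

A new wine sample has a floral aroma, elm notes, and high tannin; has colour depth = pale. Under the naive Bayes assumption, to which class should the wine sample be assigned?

merlot: 0.55 × 0.7 × 0.3 × 0.9 × 0.2 = 0.02079
cabernet: 0.45 × 0.7 × 0.65 × 0.05 × 0.45 = 0.004606875
Highest score → merlot.

merlot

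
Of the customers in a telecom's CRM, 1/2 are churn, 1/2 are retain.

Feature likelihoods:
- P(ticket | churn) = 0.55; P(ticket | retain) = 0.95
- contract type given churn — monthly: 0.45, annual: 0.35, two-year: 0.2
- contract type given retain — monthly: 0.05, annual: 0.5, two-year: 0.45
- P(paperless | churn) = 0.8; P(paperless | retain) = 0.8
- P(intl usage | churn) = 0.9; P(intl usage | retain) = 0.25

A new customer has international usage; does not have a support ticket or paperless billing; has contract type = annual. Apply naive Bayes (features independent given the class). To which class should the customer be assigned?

churn: 0.5 × (1−0.55) × 0.35 × (1−0.8) × 0.9 = 0.014175
retain: 0.5 × (1−0.95) × 0.5 × (1−0.8) × 0.25 = 0.000625
Highest score → churn.

churn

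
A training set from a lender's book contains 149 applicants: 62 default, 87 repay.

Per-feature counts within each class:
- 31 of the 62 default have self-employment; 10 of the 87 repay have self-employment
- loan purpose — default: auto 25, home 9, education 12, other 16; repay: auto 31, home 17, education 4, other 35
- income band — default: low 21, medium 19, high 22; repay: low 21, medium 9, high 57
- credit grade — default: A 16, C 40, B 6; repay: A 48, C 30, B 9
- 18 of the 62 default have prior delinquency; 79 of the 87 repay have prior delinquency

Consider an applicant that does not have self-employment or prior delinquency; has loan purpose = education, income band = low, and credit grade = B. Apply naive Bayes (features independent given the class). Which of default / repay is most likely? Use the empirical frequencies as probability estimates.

default

default: (62/149) × (31/62) × (12/62) × (21/62) × (6/62) × (44/62) ≈ 0.000936727
repay: (87/149) × (77/87) × (4/87) × (21/87) × (9/87) × (8/87) ≈ 0.0000545556
Highest score → default.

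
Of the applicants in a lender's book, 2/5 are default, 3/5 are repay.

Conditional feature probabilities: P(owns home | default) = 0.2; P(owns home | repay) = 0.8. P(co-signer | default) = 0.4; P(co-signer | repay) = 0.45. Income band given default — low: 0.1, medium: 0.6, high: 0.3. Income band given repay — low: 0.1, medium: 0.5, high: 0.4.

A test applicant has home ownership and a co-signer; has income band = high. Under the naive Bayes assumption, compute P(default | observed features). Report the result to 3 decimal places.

0.100

default: 0.4 × 0.2 × 0.4 × 0.3 = 0.0096
repay: 0.6 × 0.8 × 0.45 × 0.4 = 0.0864
P(default | x) = 0.0096 / 0.096 ≈ 0.100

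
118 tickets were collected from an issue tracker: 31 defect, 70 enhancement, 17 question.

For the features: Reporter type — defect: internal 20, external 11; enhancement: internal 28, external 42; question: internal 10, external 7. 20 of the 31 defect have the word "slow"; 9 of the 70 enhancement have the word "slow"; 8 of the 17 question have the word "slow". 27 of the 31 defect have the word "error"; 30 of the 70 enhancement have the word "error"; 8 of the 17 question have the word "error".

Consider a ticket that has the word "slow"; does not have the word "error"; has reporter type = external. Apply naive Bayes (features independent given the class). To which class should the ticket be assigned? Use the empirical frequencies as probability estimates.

enhancement

defect: (31/118) × (11/31) × (20/31) × (4/31) ≈ 0.00776028
enhancement: (70/118) × (42/70) × (9/70) × (40/70) ≈ 0.0261501
question: (17/118) × (7/17) × (8/17) × (9/17) ≈ 0.0147792
Highest score → enhancement.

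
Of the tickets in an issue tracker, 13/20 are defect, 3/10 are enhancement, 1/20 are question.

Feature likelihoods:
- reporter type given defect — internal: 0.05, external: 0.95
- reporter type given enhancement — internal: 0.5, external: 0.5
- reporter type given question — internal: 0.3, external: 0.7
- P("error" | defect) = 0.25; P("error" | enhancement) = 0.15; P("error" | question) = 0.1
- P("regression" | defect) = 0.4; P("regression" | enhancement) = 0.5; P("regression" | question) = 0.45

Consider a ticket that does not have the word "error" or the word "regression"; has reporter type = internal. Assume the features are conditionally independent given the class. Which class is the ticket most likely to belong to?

enhancement

defect: 0.65 × 0.05 × (1−0.25) × (1−0.4) = 0.014625
enhancement: 0.3 × 0.5 × (1−0.15) × (1−0.5) = 0.06375
question: 0.05 × 0.3 × (1−0.1) × (1−0.45) = 0.007425
Highest score → enhancement.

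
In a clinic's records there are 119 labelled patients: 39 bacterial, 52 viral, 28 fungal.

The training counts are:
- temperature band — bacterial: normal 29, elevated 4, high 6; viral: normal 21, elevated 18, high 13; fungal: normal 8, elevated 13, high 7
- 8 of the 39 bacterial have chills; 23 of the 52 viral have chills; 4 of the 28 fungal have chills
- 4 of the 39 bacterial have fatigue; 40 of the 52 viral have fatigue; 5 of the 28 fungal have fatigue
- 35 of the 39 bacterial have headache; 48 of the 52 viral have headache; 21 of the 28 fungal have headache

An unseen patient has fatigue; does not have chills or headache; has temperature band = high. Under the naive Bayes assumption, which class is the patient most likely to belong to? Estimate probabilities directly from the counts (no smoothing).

bacterial: (39/119) × (6/39) × (31/39) × (4/39) × (4/39) ≈ 0.000421592
viral: (52/119) × (13/52) × (29/52) × (40/52) × (4/52) ≈ 0.00360499
fungal: (28/119) × (7/28) × (24/28) × (5/28) × (7/28) ≈ 0.0022509
Highest score → viral.

viral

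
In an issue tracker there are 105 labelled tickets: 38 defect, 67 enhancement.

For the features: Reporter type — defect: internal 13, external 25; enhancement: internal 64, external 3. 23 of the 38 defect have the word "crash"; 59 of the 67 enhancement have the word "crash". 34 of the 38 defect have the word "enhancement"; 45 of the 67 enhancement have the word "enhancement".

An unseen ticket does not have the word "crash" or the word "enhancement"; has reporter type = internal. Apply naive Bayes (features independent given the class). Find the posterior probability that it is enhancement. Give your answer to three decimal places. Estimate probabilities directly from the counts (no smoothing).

defect: (38/105) × (13/38) × (15/38) × (4/38) ≈ 0.00514444
enhancement: (67/105) × (64/67) × (8/67) × (22/67) ≈ 0.0238976
P(enhancement | x) = 0.0238976 / 0.02904204 ≈ 0.823

0.823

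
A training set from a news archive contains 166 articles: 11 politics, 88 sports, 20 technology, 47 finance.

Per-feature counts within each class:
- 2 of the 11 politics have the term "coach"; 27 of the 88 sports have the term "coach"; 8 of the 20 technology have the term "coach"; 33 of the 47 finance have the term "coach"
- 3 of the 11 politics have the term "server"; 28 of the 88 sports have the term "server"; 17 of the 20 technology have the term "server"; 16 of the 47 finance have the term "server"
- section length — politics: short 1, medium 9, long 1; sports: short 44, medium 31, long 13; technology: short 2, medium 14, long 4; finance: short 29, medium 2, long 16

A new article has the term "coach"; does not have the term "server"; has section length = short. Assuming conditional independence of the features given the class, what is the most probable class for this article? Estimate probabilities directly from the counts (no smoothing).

politics: (11/166) × (2/11) × (8/11) × (1/11) ≈ 0.000796575
sports: (88/166) × (27/88) × (60/88) × (44/88) ≈ 0.0554491
technology: (20/166) × (8/20) × (3/20) × (2/20) ≈ 0.000722892
finance: (47/166) × (33/47) × (31/47) × (29/47) ≈ 0.080904
Highest score → finance.

finance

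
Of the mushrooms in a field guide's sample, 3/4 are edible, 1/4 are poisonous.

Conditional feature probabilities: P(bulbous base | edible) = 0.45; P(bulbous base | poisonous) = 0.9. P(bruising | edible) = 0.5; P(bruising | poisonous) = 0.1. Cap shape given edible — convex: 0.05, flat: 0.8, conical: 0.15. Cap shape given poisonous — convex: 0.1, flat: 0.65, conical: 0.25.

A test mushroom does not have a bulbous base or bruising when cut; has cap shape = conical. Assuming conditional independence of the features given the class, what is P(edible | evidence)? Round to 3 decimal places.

edible: 0.75 × (1−0.45) × (1−0.5) × 0.15 = 0.0309375
poisonous: 0.25 × (1−0.9) × (1−0.1) × 0.25 = 0.005625
P(edible | x) = 0.0309375 / 0.0365625 ≈ 0.846

0.846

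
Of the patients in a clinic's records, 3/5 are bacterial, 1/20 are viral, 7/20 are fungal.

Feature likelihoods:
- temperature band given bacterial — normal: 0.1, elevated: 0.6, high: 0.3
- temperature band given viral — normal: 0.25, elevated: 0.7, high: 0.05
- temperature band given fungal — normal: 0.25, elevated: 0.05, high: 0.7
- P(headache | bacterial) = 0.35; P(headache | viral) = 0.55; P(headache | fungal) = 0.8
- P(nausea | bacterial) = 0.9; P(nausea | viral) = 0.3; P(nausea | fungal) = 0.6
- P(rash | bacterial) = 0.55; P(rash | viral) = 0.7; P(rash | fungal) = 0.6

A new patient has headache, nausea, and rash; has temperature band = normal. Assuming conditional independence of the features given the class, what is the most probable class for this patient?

bacterial: 0.6 × 0.1 × 0.35 × 0.9 × 0.55 = 0.010395
viral: 0.05 × 0.25 × 0.55 × 0.3 × 0.7 = 0.00144375
fungal: 0.35 × 0.25 × 0.8 × 0.6 × 0.6 = 0.0252
Highest score → fungal.

fungal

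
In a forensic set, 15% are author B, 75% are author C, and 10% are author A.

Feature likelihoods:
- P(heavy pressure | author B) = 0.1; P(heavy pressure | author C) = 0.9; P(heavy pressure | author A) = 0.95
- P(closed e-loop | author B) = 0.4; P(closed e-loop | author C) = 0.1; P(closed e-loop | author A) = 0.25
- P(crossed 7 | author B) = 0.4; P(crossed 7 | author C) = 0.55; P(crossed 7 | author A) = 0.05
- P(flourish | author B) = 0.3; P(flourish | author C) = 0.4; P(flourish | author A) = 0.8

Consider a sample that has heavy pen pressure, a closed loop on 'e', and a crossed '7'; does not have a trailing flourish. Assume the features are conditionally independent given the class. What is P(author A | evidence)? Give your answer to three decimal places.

0.010

author B: 0.15 × 0.1 × 0.4 × 0.4 × (1−0.3) = 0.00168
author C: 0.75 × 0.9 × 0.1 × 0.55 × (1−0.4) = 0.022275
author A: 0.1 × 0.95 × 0.25 × 0.05 × (1−0.8) = 0.0002375
P(author A | x) = 0.0002375 / 0.0241925 ≈ 0.010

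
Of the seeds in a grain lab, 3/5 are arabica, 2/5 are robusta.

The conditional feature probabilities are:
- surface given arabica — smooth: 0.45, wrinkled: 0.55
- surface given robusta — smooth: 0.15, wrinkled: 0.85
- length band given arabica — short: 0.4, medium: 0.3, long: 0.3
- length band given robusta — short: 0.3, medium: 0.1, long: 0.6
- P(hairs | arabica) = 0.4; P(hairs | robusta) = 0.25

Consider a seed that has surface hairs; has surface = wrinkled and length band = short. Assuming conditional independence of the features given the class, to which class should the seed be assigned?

arabica

arabica: 0.6 × 0.55 × 0.4 × 0.4 = 0.0528
robusta: 0.4 × 0.85 × 0.3 × 0.25 = 0.0255
Highest score → arabica.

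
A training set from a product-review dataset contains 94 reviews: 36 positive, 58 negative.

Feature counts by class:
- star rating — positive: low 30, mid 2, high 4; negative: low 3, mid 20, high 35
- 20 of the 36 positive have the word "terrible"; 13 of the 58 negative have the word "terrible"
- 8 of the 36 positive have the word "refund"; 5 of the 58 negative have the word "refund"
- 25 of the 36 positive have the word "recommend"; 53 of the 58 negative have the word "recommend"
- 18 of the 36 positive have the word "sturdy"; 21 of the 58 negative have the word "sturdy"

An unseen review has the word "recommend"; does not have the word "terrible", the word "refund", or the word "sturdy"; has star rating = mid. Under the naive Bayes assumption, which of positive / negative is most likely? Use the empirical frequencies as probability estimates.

positive: (36/94) × (2/36) × (16/36) × (28/36) × (25/36) × (18/36) ≈ 0.00255378
negative: (58/94) × (20/58) × (45/58) × (53/58) × (53/58) × (37/58) ≈ 0.0879339
Highest score → negative.

negative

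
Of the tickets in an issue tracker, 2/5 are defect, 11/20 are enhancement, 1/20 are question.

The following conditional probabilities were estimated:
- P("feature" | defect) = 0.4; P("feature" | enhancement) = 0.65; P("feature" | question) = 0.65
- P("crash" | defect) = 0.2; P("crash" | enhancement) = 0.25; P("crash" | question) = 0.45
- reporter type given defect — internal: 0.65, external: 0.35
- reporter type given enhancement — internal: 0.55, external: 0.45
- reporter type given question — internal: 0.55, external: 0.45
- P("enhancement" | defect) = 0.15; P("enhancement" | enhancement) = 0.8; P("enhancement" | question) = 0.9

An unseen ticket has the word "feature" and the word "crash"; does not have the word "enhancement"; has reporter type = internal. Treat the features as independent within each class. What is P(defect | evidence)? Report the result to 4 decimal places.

defect: 0.4 × 0.4 × 0.2 × 0.65 × (1−0.15) = 0.01768
enhancement: 0.55 × 0.65 × 0.25 × 0.55 × (1−0.8) = 0.00983125
question: 0.05 × 0.65 × 0.45 × 0.55 × (1−0.9) = 0.000804375
P(defect | x) = 0.01768 / 0.028315625 ≈ 0.6244

0.6244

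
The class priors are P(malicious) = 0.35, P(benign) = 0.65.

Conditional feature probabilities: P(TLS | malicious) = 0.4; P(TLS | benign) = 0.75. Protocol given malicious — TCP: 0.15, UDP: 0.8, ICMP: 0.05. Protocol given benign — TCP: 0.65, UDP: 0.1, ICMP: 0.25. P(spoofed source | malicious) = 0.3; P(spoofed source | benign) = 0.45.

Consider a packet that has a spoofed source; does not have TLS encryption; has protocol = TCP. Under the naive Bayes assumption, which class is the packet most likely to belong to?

benign

malicious: 0.35 × (1−0.4) × 0.15 × 0.3 = 0.00945
benign: 0.65 × (1−0.75) × 0.65 × 0.45 = 0.04753125
Highest score → benign.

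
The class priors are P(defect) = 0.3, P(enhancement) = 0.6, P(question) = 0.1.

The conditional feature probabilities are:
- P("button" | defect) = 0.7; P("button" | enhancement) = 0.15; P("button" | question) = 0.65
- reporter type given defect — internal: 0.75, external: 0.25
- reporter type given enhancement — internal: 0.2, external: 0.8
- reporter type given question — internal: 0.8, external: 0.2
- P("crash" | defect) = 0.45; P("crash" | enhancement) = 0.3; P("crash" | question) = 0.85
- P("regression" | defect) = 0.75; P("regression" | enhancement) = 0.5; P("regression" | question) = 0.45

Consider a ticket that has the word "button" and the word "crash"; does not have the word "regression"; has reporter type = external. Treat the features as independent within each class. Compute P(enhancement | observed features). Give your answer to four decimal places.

0.4740

defect: 0.3 × 0.7 × 0.25 × 0.45 × (1−0.75) = 0.00590625
enhancement: 0.6 × 0.15 × 0.8 × 0.3 × (1−0.5) = 0.0108
question: 0.1 × 0.65 × 0.2 × 0.85 × (1−0.45) = 0.0060775
P(enhancement | x) = 0.0108 / 0.02278375 ≈ 0.4740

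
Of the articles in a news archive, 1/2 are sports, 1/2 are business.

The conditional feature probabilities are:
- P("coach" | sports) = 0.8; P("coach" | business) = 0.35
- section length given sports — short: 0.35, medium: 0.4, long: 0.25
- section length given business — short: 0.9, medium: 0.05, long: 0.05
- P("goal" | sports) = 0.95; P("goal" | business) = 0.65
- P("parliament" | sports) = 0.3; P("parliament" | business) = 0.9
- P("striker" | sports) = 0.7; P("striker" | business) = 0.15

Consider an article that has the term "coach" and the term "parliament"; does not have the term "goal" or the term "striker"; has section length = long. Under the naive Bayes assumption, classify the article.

business

sports: 0.5 × 0.8 × 0.25 × (1−0.95) × 0.3 × (1−0.7) = 0.00045
business: 0.5 × 0.35 × 0.05 × (1−0.65) × 0.9 × (1−0.15) = 0.0023428125
Highest score → business.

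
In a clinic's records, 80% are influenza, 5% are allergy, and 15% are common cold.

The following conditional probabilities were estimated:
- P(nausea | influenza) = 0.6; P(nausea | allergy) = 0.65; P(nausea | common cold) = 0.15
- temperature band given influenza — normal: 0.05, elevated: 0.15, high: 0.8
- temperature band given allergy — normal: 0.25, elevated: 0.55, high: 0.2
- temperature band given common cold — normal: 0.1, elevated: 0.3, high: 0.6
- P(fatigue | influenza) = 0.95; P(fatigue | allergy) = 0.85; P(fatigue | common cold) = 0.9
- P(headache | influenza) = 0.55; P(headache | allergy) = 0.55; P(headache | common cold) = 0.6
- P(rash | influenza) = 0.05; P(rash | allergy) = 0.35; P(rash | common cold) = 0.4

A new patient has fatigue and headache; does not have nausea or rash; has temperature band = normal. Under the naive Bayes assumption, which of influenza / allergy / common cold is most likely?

influenza: 0.8 × (1−0.6) × 0.05 × 0.95 × 0.55 × (1−0.05) = 0.007942
allergy: 0.05 × (1−0.65) × 0.25 × 0.85 × 0.55 × (1−0.35) = 0.001329453125
common cold: 0.15 × (1−0.15) × 0.1 × 0.9 × 0.6 × (1−0.4) = 0.004131
Highest score → influenza.

influenza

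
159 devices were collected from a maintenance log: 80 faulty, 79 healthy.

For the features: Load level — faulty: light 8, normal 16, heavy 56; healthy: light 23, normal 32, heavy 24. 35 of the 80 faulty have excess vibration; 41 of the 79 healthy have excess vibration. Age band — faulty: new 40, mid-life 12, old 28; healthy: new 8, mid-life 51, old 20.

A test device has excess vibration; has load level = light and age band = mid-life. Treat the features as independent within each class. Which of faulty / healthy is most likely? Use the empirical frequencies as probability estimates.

faulty: (80/159) × (8/80) × (35/80) × (12/80) ≈ 0.00330189
healthy: (79/159) × (23/79) × (41/79) × (51/79) ≈ 0.0484653
Highest score → healthy.

healthy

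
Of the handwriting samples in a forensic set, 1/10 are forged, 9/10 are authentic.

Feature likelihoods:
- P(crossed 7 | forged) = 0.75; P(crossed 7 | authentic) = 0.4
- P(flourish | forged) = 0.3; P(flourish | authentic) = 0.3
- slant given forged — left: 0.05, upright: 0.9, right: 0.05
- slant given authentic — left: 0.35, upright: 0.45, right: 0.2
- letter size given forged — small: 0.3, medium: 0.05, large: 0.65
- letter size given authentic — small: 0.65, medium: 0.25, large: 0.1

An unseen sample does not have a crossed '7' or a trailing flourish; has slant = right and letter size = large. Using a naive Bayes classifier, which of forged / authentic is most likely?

forged: 0.1 × (1−0.75) × (1−0.3) × 0.05 × 0.65 = 0.00056875
authentic: 0.9 × (1−0.4) × (1−0.3) × 0.2 × 0.1 = 0.00756
Highest score → authentic.

authentic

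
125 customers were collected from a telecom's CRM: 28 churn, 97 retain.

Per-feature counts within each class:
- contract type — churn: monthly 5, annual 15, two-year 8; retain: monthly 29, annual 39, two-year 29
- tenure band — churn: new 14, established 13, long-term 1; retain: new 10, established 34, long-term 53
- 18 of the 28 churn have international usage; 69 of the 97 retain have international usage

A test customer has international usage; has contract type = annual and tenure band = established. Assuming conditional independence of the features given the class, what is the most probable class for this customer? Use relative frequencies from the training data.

churn: (28/125) × (15/28) × (13/28) × (18/28) ≈ 0.0358163
retain: (97/125) × (39/97) × (34/97) × (69/97) ≈ 0.0777928
Highest score → retain.

retain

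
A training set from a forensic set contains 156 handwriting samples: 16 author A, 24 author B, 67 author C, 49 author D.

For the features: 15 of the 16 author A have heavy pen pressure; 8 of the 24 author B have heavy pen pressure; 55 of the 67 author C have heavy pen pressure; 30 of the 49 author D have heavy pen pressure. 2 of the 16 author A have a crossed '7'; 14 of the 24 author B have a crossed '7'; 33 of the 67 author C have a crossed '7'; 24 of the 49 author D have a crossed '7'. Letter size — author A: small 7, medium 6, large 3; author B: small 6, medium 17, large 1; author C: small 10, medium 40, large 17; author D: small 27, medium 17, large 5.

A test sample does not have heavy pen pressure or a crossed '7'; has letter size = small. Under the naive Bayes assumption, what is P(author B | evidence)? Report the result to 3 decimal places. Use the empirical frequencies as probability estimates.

0.201

author A: (16/156) × (1/16) × (14/16) × (7/16) ≈ 0.00245393
author B: (24/156) × (16/24) × (10/24) × (6/24) ≈ 0.0106838
author C: (67/156) × (12/67) × (34/67) × (10/67) ≈ 0.00582621
author D: (49/156) × (19/49) × (25/49) × (27/49) ≈ 0.0342405
P(author B | x) = 0.0106838 / 0.05320444 ≈ 0.201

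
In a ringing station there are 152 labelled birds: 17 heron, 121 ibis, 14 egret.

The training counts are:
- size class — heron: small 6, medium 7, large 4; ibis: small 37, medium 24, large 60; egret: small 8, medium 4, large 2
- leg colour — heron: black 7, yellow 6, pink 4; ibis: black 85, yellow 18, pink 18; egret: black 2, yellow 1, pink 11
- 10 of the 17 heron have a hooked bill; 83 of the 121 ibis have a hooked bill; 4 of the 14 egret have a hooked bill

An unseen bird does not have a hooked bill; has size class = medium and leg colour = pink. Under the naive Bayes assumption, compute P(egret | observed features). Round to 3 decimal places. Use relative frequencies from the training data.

0.555

heron: (17/152) × (7/17) × (4/17) × (7/17) ≈ 0.00446185
ibis: (121/152) × (24/121) × (18/121) × (38/121) ≈ 0.00737655
egret: (14/152) × (4/14) × (11/14) × (10/14) ≈ 0.0147691
P(egret | x) = 0.0147691 / 0.0266075 ≈ 0.555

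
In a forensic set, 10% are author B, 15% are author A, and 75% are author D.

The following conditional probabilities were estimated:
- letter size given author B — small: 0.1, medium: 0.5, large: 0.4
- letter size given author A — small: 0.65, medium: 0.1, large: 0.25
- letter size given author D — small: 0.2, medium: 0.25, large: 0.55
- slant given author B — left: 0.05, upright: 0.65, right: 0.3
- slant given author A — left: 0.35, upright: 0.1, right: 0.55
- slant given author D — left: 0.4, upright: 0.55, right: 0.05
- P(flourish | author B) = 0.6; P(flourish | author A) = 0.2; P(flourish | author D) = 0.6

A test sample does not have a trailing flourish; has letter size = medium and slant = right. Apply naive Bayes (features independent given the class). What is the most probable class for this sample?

author A

author B: 0.1 × 0.5 × 0.3 × (1−0.6) = 0.006
author A: 0.15 × 0.1 × 0.55 × (1−0.2) = 0.0066
author D: 0.75 × 0.25 × 0.05 × (1−0.6) = 0.00375
Highest score → author A.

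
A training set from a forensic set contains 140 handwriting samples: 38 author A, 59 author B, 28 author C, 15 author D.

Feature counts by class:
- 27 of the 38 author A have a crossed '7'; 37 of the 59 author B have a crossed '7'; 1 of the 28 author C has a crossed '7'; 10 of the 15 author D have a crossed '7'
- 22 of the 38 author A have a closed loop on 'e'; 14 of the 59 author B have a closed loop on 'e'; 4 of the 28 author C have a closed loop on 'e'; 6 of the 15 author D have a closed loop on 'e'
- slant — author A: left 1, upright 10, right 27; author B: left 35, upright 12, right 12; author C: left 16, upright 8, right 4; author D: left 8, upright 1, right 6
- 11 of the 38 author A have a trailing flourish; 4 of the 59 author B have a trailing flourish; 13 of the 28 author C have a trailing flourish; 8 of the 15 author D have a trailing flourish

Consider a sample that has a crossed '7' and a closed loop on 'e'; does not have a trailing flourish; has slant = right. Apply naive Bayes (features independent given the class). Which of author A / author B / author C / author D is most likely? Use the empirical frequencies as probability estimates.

author A

author A: (38/140) × (27/38) × (22/38) × (27/38) × (27/38) ≈ 0.0563683
author B: (59/140) × (37/59) × (14/59) × (12/59) × (55/59) ≈ 0.0118902
author C: (28/140) × (1/28) × (4/28) × (4/28) × (15/28) ≈ 0.0000780925
author D: (15/140) × (10/15) × (6/15) × (6/15) × (7/15) ≈ 0.00533333
Highest score → author A.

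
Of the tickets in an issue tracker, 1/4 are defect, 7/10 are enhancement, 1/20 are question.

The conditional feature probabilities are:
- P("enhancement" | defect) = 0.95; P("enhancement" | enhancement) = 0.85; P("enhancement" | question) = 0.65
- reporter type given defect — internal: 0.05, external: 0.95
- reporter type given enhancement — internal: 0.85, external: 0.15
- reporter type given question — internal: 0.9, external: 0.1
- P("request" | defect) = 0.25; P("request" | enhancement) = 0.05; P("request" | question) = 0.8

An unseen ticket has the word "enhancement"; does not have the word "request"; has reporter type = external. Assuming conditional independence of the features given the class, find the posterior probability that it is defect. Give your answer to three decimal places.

0.664

defect: 0.25 × 0.95 × 0.95 × (1−0.25) = 0.16921875
enhancement: 0.7 × 0.85 × 0.15 × (1−0.05) = 0.0847875
question: 0.05 × 0.65 × 0.1 × (1−0.8) = 0.00065
P(defect | x) = 0.16921875 / 0.25465625 ≈ 0.664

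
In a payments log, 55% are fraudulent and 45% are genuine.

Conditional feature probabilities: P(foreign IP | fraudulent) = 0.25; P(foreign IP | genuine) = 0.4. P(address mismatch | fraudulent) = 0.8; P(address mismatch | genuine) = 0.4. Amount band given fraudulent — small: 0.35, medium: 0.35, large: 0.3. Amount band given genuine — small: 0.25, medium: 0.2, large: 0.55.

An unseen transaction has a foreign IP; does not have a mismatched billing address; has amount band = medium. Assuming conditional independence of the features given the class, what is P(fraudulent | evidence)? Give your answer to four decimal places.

fraudulent: 0.55 × 0.25 × (1−0.8) × 0.35 = 0.009625
genuine: 0.45 × 0.4 × (1−0.4) × 0.2 = 0.0216
P(fraudulent | x) = 0.009625 / 0.031225 ≈ 0.3082

0.3082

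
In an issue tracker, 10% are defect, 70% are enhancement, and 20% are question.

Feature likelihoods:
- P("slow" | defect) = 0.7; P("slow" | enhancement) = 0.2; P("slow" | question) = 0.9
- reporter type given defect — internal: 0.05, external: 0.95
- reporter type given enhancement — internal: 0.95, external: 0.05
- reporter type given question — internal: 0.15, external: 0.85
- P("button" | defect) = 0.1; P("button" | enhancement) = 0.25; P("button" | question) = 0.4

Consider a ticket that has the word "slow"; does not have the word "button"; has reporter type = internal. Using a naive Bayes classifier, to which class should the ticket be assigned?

defect: 0.1 × 0.7 × 0.05 × (1−0.1) = 0.00315
enhancement: 0.7 × 0.2 × 0.95 × (1−0.25) = 0.09975
question: 0.2 × 0.9 × 0.15 × (1−0.4) = 0.0162
Highest score → enhancement.

enhancement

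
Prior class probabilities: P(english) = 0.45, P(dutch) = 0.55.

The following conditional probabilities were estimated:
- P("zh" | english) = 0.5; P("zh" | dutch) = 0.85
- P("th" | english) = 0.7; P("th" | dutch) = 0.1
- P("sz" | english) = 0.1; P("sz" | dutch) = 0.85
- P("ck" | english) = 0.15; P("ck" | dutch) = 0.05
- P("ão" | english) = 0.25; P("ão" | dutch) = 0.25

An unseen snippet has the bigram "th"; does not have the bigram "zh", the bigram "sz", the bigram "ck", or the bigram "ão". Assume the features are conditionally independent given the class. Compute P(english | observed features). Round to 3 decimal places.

english: 0.45 × (1−0.5) × 0.7 × (1−0.1) × (1−0.15) × (1−0.25) = 0.090365625
dutch: 0.55 × (1−0.85) × 0.1 × (1−0.85) × (1−0.05) × (1−0.25) = 0.00088171875
P(english | x) = 0.090365625 / 0.09124734375 ≈ 0.990

0.990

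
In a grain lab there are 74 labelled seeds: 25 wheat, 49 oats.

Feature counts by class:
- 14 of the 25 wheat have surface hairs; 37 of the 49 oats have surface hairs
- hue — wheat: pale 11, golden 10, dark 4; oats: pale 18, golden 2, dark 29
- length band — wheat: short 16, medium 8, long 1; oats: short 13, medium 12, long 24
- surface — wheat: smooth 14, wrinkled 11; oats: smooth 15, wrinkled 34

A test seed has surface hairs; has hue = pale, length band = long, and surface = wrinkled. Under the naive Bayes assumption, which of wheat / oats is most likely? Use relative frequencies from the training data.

wheat: (25/74) × (14/25) × (11/25) × (1/25) × (11/25) ≈ 0.00146508
oats: (49/74) × (37/49) × (18/49) × (24/49) × (34/49) ≈ 0.062423
Highest score → oats.

oats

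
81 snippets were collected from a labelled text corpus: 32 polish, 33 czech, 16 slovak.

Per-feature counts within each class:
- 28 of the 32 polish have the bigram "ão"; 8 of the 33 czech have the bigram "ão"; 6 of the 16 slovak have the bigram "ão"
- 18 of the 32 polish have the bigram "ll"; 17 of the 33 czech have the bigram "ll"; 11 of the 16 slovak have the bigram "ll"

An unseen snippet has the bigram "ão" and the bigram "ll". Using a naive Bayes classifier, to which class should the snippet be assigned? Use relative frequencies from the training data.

polish: (32/81) × (28/32) × (18/32) ≈ 0.194444
czech: (33/81) × (8/33) × (17/33) ≈ 0.0508792
slovak: (16/81) × (6/16) × (11/16) ≈ 0.0509259
Highest score → polish.

polish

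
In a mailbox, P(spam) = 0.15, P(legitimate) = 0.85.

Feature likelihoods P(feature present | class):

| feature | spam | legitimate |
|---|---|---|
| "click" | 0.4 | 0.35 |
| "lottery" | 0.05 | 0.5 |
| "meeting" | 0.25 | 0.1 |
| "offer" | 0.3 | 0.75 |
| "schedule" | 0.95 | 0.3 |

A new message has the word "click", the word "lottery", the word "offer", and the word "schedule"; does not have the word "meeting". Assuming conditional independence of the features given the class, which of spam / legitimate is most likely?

legitimate

spam: 0.15 × 0.4 × 0.05 × (1−0.25) × 0.3 × 0.95 = 0.00064125
legitimate: 0.85 × 0.35 × 0.5 × (1−0.1) × 0.75 × 0.3 = 0.030121875
Highest score → legitimate.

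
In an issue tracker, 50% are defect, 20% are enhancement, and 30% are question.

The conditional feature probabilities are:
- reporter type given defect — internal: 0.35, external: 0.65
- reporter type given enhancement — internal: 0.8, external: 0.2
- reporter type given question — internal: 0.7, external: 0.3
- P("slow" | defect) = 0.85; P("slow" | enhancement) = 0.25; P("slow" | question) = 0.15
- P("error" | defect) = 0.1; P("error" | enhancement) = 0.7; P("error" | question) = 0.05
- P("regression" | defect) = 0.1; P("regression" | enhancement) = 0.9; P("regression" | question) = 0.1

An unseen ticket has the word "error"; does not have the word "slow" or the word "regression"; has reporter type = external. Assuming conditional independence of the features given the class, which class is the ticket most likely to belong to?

defect: 0.5 × 0.65 × (1−0.85) × 0.1 × (1−0.1) = 0.0043875
enhancement: 0.2 × 0.2 × (1−0.25) × 0.7 × (1−0.9) = 0.0021
question: 0.3 × 0.3 × (1−0.15) × 0.05 × (1−0.1) = 0.0034425
Highest score → defect.

defect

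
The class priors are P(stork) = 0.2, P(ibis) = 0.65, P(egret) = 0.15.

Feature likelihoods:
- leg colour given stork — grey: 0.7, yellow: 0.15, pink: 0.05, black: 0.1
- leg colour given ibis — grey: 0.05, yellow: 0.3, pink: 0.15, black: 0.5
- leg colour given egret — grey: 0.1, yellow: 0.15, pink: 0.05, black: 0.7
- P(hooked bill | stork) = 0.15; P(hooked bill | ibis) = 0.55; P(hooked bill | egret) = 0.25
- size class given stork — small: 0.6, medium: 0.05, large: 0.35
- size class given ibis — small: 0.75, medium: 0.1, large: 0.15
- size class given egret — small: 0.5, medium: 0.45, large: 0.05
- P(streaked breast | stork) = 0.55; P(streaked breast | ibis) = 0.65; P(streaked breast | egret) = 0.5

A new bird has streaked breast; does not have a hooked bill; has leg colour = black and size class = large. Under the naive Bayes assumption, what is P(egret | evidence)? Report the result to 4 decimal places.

stork: 0.2 × 0.1 × (1−0.15) × 0.35 × 0.55 = 0.0032725
ibis: 0.65 × 0.5 × (1−0.55) × 0.15 × 0.65 = 0.014259375
egret: 0.15 × 0.7 × (1−0.25) × 0.05 × 0.5 = 0.00196875
P(egret | x) = 0.00196875 / 0.019500625 ≈ 0.1010

0.1010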